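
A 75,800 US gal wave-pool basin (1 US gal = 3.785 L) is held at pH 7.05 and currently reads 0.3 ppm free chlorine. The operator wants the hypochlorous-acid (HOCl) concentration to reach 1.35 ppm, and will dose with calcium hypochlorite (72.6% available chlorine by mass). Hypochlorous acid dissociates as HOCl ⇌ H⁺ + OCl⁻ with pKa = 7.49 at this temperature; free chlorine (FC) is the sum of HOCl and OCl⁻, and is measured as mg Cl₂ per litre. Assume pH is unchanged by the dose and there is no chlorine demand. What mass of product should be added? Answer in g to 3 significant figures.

Volume: 75,800 US gal × 3.785 L/gal = 286,903 L.
[OCl⁻]/[HOCl] = 10^(pH − pKa) = 10^(7.05 − 7.49) = 0.3631; fraction as HOCl = 1/(1 + 0.3631) = 0.7336.
Free chlorine required for 1.35 ppm HOCl: 1.35 / 0.7336 = 1.84 ppm.
FC to add: 1.84 − 0.3 = 1.54 mg/L as Cl₂.
Cl₂ equivalent: 1.54 mg/L × 286,903 L = 441.9 g.
Product at 72.6% available Cl: 441.9 / 0.726 = 608.6 g.

609 g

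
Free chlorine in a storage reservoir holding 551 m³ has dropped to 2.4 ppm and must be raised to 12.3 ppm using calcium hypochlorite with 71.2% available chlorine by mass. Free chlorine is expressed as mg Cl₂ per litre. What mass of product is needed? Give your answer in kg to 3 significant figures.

7.66 kg

Volume: 551 m³ = 551,000 L.
Chlorine deficit: 12.3 − 2.4 = 9.9 ppm = 9.9 mg/L as Cl₂.
Cl₂ equivalent needed: 9.9 mg/L × 551,000 L = 5,455,000 mg = 5455 g.
Product at 71.2% available chlorine: 5455 / 0.712 = 7661 g.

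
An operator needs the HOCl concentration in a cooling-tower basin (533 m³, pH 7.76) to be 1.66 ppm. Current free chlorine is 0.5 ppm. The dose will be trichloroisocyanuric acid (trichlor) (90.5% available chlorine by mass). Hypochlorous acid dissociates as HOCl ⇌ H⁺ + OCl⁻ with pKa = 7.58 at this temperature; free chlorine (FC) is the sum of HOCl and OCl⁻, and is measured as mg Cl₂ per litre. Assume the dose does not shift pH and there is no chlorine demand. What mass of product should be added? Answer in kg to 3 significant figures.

Volume: 533 m³ = 533,000 L.
[OCl⁻]/[HOCl] = 10^(pH − pKa) = 10^(7.76 − 7.58) = 1.514; fraction as HOCl = 1/(1 + 1.514) = 0.3978.
Free chlorine required for 1.66 ppm HOCl: 1.66 / 0.3978 = 4.173 ppm.
FC to add: 4.173 − 0.5 = 3.673 mg/L as Cl₂.
Cl₂ equivalent: 3.673 mg/L × 533,000 L = 1957 g.
Product at 90.5% available Cl: 1957 / 0.905 = 2163 g.

2.16 kg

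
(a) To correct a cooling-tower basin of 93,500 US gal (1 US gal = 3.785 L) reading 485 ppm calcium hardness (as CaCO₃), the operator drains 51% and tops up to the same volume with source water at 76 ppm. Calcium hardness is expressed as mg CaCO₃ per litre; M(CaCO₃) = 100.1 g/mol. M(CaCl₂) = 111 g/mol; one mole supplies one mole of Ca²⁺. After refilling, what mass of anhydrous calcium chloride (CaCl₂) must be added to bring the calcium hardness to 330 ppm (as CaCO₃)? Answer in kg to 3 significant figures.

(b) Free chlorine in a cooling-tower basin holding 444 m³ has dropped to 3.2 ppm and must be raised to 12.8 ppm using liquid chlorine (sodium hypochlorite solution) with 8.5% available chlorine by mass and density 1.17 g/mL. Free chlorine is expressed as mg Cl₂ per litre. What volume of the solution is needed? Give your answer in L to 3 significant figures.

(a) Volume: 93,500 US gal × 3.785 L/gal = 353,898 L.
(a) After draining 51% and refilling: 485 × 0.49 + 76 × 0.51 = 276.41 ppm.
(a) Deficit to target: 330 − 276.41 = 53.59 mg/L.
(a) As CaCO₃: 53.59 mg/L × 353,898 L = 18,970 g; ÷ 100.1 = 189.5 mol Ca²⁺.
(a) Mass: 189.5 × 111 = 21,030 g.

(b) Volume: 444 m³ = 444,000 L.
(b) Chlorine deficit: 12.8 − 3.2 = 9.6 ppm = 9.6 mg/L as Cl₂.
(b) Cl₂ equivalent needed: 9.6 mg/L × 444,000 L = 4,262,000 mg = 4262 g.
(b) Product at 8.5% available chlorine: 4262 / 0.085 = 50,150 g.
(b) Volume at density 1.17 g/mL: 50,150 g ÷ 1.17 g/mL = 42,860 mL.

(a) 21.0 kg; (b) 42.9 L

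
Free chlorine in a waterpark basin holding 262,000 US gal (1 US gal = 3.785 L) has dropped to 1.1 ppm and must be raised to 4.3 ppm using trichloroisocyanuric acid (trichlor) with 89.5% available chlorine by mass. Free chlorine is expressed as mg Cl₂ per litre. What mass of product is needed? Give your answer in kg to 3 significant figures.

Volume: 262,000 US gal × 3.785 L/gal = 991,670 L.
Chlorine deficit: 4.3 − 1.1 = 3.2 ppm = 3.2 mg/L as Cl₂.
Cl₂ equivalent needed: 3.2 mg/L × 991,670 L = 3,173,000 mg = 3173 g.
Product at 89.5% available chlorine: 3173 / 0.895 = 3546 g.

3.55 kg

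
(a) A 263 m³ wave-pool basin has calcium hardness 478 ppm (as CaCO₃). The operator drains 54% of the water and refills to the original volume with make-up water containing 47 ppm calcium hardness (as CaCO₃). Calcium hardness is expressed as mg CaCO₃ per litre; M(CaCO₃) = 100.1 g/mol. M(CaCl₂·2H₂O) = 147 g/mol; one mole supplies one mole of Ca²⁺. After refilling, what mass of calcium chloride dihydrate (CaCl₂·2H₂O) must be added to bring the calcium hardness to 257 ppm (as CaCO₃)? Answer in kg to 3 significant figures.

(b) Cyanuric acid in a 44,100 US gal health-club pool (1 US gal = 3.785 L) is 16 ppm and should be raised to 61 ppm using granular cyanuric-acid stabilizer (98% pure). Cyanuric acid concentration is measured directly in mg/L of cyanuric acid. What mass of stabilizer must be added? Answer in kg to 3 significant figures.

(a) Volume: 263 m³ = 263,000 L.
(a) After draining 54% and refilling: 478 × 0.46 + 47 × 0.54 = 245.26 ppm.
(a) Deficit to target: 257 − 245.26 = 11.74 mg/L.
(a) As CaCO₃: 11.74 mg/L × 263,000 L = 3088 g; ÷ 100.1 = 30.85 mol Ca²⁺.
(a) Mass: 30.85 × 147 = 4534 g.

(b) Volume: 44,100 US gal × 3.785 L/gal = 166,918 L.
(b) CYA to add: (61 − 16) = 45 mg/L × 166,918 L = 7511 g cyanuric acid.
(b) At 98% purity: 7511 / 0.98 = 7665 g product.

(a) 4.53 kg; (b) 7.66 kg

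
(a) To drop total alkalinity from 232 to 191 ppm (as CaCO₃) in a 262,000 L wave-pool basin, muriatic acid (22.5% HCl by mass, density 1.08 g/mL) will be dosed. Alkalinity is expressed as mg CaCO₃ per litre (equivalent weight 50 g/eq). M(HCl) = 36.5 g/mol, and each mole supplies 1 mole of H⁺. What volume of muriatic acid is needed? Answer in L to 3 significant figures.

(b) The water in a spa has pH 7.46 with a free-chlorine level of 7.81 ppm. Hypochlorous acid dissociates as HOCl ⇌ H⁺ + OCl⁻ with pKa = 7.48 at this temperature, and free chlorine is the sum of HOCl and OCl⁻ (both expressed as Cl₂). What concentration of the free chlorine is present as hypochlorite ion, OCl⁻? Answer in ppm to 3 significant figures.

(a) Alkalinity to neutralize: (232 − 191) = 41 mg/L as CaCO₃ × 262,000 L = 10,740 g as CaCO₃.
(a) Equivalents of H⁺ required: 10,740 ÷ 50 g/eq = 214.8 eq = 214.8 mol HCl.
(a) Mass of HCl: 214.8 × 36.5 = 7842 g.
(a) Mass of 22.5% solution: 7842 / 0.225 = 34,850 g.
(a) Volume: 34,850 g ÷ 1.08 g/mL = 32,270 mL.

(b) [OCl⁻]/[HOCl] = 10^(pH − pKa) = 10^(7.46 − 7.48) = 10^-0.02 = 0.955.
(b) Fraction as HOCl = 1 / (1 + 0.955) = 0.5115.
(b) OCl⁻ = (1 − 0.5115) × 7.81 ppm = 3.815 ppm.

(a) 32.3 L; (b) 3.82 ppm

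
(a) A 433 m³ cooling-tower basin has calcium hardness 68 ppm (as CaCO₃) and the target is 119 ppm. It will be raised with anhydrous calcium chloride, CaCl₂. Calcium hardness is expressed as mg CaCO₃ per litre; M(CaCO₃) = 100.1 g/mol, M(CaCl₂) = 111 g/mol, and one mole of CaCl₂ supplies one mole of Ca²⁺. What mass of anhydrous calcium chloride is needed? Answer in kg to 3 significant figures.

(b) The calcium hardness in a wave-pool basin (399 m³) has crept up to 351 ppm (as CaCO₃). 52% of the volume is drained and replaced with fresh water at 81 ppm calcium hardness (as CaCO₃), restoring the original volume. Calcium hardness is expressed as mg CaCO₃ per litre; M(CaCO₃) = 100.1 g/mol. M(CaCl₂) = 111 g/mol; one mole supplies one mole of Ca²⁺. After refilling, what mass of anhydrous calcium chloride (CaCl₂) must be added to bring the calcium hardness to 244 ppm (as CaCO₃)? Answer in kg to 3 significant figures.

(a) Volume: 433 m³ = 433,000 L.
(a) Hardness to add: (119 − 68) = 51 mg/L as CaCO₃ × 433,000 L = 22,080 g as CaCO₃.
(a) Moles of Ca²⁺ (1 mol Ca²⁺ ≡ 1 mol CaCO₃): 22,080 / 100.1 g/mol = 220.6 mol.
(a) Mass of CaCl₂: 220.6 × 111 = 24,490 g.

(b) Volume: 399 m³ = 399,000 L.
(b) After draining 52% and refilling: 351 × 0.48 + 81 × 0.52 = 210.6 ppm.
(b) Deficit to target: 244 − 210.6 = 33.4 mg/L.
(b) As CaCO₃: 33.4 mg/L × 399,000 L = 13,330 g; ÷ 100.1 = 133.1 mol Ca²⁺.
(b) Mass: 133.1 × 111 = 14,780 g.

(a) 24.5 kg; (b) 14.8 kg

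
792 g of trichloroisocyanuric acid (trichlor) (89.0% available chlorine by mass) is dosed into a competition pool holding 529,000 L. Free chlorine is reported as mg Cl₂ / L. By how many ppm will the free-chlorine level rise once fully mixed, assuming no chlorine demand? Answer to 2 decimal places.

Available chlorine delivered: 792 g × 0.89 = 704.9 g as Cl₂.
Concentration rise: 704.9 g / 529,000 L = 1.332 mg/L = 1.33 ppm.

1.33 ppm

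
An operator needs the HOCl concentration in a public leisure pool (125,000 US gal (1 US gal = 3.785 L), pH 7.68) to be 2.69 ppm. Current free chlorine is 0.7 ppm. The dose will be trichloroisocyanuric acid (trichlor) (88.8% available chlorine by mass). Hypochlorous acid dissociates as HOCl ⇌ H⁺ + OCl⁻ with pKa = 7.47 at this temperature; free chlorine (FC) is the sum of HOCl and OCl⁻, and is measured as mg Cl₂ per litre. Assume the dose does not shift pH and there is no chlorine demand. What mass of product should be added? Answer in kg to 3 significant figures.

Volume: 125,000 US gal × 3.785 L/gal = 473,125 L.
[OCl⁻]/[HOCl] = 10^(pH − pKa) = 10^(7.68 − 7.47) = 1.622; fraction as HOCl = 1/(1 + 1.622) = 0.3814.
Free chlorine required for 2.69 ppm HOCl: 2.69 / 0.3814 = 7.053 ppm.
FC to add: 7.053 − 0.7 = 6.353 mg/L as Cl₂.
Cl₂ equivalent: 6.353 mg/L × 473,125 L = 3006 g.
Product at 88.8% available Cl: 3006 / 0.888 = 3385 g.

3.38 kg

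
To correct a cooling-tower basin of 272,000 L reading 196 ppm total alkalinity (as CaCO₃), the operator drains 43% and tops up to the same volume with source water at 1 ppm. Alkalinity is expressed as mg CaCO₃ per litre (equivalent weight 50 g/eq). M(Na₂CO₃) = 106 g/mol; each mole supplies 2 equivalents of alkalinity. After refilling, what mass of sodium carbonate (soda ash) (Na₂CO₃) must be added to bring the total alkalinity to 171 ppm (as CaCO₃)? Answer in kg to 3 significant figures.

After draining 43% and refilling: 196 × 0.57 + 1 × 0.43 = 112.15 ppm.
Deficit to target: 171 − 112.15 = 58.85 mg/L.
As CaCO₃: 58.85 mg/L × 272,000 L = 16,010 g; ÷ 50 g/eq ÷ 2 = 160.1 mol Na₂CO₃.
Mass: 160.1 × 106 = 16,970 g.

17.0 kg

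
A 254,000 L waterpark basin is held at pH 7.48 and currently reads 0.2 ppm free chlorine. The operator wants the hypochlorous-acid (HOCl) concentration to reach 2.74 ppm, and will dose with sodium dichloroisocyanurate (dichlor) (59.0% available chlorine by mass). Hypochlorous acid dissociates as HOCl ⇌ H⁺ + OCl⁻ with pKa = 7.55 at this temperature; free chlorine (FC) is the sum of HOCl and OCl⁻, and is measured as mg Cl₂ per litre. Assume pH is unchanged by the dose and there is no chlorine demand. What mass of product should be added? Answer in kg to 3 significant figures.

[OCl⁻]/[HOCl] = 10^(pH − pKa) = 10^(7.48 − 7.55) = 0.8511; fraction as HOCl = 1/(1 + 0.8511) = 0.5402.
Free chlorine required for 2.74 ppm HOCl: 2.74 / 0.5402 = 5.072 ppm.
FC to add: 5.072 − 0.2 = 4.872 mg/L as Cl₂.
Cl₂ equivalent: 4.872 mg/L × 254,000 L = 1238 g.
Product at 59.0% available Cl: 1238 / 0.59 = 2097 g.

2.10 kg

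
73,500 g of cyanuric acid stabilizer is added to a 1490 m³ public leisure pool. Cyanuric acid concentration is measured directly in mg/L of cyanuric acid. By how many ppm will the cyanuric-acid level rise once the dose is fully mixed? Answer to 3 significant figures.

Volume: 1490 m³ = 1,490,000 L.
Rise: 73,500 g / 1,490,000 L × 1000 = 49.33 mg/L.

49.3 ppm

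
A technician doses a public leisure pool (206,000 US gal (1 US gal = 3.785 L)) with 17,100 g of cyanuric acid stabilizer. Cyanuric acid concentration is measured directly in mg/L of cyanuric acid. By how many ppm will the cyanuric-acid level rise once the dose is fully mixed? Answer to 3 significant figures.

Volume: 206,000 US gal × 3.785 L/gal = 779,710 L.
Rise: 17,100 g / 779,710 L × 1000 = 21.93 mg/L.

21.9 ppm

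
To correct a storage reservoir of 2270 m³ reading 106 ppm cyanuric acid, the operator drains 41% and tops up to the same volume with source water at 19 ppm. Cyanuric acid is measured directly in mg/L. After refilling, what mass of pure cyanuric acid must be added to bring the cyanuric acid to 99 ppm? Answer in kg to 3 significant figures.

65.1 kg

Volume: 2270 m³ = 2,270,000 L.
After draining 41% and refilling: 106 × 0.59 + 19 × 0.41 = 70.33 ppm.
Deficit to target: 99 − 70.33 = 28.67 mg/L.
Mass: 28.67 mg/L × 2,270,000 L = 65,080 g cyanuric acid.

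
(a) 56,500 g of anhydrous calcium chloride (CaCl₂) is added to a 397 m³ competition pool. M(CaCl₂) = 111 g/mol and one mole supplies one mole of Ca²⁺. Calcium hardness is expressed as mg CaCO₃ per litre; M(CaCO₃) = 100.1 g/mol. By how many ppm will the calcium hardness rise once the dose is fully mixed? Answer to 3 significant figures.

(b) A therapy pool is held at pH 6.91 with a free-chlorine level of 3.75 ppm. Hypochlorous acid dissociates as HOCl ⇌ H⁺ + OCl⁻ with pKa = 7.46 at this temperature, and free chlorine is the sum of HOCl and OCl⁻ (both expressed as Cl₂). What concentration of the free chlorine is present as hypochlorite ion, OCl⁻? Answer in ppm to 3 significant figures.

(a) Volume: 397 m³ = 397,000 L.
(a) Moles of Ca²⁺: 56,500 g ÷ 111 g/mol = 509 mol.
(a) As CaCO₃: 509 mol × 100.1 g/mol = 50,950 g.
(a) Rise: 50,950 g / 397,000 L × 1000 = 128.3 mg/L.

(b) [OCl⁻]/[HOCl] = 10^(pH − pKa) = 10^(6.91 − 7.46) = 10^-0.55 = 0.2818.
(b) Fraction as HOCl = 1 / (1 + 0.2818) = 0.7801.
(b) OCl⁻ = (1 − 0.7801) × 3.75 ppm = 0.8245 ppm.

(a) 128 ppm; (b) 0.825 ppm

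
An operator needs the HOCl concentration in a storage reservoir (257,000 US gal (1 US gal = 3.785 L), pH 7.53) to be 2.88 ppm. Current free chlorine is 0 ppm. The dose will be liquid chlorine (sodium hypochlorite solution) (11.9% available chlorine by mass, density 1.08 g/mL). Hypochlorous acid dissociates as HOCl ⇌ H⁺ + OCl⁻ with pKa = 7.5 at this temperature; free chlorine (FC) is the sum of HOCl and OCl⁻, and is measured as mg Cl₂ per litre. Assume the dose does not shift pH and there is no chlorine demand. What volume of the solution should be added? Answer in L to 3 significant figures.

Volume: 257,000 US gal × 3.785 L/gal = 972,745 L.
[OCl⁻]/[HOCl] = 10^(pH − pKa) = 10^(7.53 − 7.5) = 1.072; fraction as HOCl = 1/(1 + 1.072) = 0.4827.
Free chlorine required for 2.88 ppm HOCl: 2.88 / 0.4827 = 5.966 ppm.
FC to add: 5.966 − 0 = 5.966 mg/L as Cl₂.
Cl₂ equivalent: 5.966 mg/L × 972,745 L = 5803 g.
Product at 11.9% available Cl: 5803 / 0.119 = 48,770 g.
Volume: 48,770 g ÷ 1.08 g/mL = 45,160 mL.

45.2 L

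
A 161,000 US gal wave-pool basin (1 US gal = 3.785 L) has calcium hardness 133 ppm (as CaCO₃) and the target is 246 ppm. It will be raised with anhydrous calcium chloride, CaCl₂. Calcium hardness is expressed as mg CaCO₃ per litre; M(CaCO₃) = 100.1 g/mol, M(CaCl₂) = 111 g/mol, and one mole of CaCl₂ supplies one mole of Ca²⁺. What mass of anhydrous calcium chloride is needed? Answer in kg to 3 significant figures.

76.4 kg

Volume: 161,000 US gal × 3.785 L/gal = 609,385 L.
Hardness to add: (246 − 133) = 113 mg/L as CaCO₃ × 609,385 L = 68,860 g as CaCO₃.
Moles of Ca²⁺ (1 mol Ca²⁺ ≡ 1 mol CaCO₃): 68,860 / 100.1 g/mol = 687.9 mol.
Mass of CaCl₂: 687.9 × 111 = 76,360 g.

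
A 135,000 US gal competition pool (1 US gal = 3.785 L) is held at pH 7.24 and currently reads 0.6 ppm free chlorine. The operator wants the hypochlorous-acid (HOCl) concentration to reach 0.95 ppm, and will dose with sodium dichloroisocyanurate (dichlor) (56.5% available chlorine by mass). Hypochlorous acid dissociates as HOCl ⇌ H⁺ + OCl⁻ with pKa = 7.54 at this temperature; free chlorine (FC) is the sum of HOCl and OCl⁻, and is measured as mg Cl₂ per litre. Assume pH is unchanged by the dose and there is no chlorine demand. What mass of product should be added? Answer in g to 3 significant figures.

747 g

Volume: 135,000 US gal × 3.785 L/gal = 510,975 L.
[OCl⁻]/[HOCl] = 10^(pH − pKa) = 10^(7.24 − 7.54) = 0.5012; fraction as HOCl = 1/(1 + 0.5012) = 0.6661.
Free chlorine required for 0.95 ppm HOCl: 0.95 / 0.6661 = 1.426 ppm.
FC to add: 1.426 − 0.6 = 0.8261 mg/L as Cl₂.
Cl₂ equivalent: 0.8261 mg/L × 510,975 L = 422.1 g.
Product at 56.5% available Cl: 422.1 / 0.565 = 747.1 g.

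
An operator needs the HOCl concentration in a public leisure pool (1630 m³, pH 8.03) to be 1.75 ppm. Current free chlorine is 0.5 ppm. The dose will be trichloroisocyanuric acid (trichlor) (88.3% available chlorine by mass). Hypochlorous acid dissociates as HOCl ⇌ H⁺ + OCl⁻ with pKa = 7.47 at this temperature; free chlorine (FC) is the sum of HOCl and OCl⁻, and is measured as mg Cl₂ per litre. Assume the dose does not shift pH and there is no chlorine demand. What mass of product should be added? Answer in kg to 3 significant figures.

14.0 kg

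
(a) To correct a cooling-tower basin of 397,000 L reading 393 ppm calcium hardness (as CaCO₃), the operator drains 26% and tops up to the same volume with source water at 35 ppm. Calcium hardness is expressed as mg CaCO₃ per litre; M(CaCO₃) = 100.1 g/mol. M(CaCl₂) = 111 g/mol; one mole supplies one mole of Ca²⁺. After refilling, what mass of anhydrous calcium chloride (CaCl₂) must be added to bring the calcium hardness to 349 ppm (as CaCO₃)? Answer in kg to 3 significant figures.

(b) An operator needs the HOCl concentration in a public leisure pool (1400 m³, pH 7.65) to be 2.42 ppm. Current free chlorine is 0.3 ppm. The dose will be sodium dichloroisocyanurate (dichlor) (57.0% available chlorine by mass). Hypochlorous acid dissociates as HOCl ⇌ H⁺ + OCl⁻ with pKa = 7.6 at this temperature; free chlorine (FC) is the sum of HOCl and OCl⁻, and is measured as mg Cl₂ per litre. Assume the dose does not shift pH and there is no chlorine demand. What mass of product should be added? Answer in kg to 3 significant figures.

(a) 21.6 kg; (b) 11.9 kg

(a) After draining 26% and refilling: 393 × 0.74 + 35 × 0.26 = 299.92 ppm.
(a) Deficit to target: 349 − 299.92 = 49.08 mg/L.
(a) As CaCO₃: 49.08 mg/L × 397,000 L = 19,480 g; ÷ 100.1 = 194.7 mol Ca²⁺.
(a) Mass: 194.7 × 111 = 21,610 g.

(b) Volume: 1400 m³ = 1,400,000 L.
(b) [OCl⁻]/[HOCl] = 10^(pH − pKa) = 10^(7.65 − 7.6) = 1.122; fraction as HOCl = 1/(1 + 1.122) = 0.4712.
(b) Free chlorine required for 2.42 ppm HOCl: 2.42 / 0.4712 = 5.135 ppm.
(b) FC to add: 5.135 − 0.3 = 4.835 mg/L as Cl₂.
(b) Cl₂ equivalent: 4.835 mg/L × 1,400,000 L = 6769 g.
(b) Product at 57.0% available Cl: 6769 / 0.57 = 11,880 g.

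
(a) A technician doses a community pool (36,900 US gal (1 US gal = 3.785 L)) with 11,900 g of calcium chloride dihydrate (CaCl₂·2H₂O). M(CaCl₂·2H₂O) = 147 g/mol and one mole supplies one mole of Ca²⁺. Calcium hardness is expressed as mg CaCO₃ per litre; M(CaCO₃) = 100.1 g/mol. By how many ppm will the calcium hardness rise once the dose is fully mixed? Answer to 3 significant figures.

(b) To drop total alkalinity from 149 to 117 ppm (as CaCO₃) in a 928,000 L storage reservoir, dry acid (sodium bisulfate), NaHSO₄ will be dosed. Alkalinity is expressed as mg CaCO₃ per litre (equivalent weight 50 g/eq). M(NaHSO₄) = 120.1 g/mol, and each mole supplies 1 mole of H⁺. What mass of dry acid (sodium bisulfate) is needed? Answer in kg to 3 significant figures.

(a) Volume: 36,900 US gal × 3.785 L/gal = 139,666 L.
(a) Moles of Ca²⁺: 11,900 g ÷ 147 g/mol = 80.95 mol.
(a) As CaCO₃: 80.95 mol × 100.1 g/mol = 8103 g.
(a) Rise: 8103 g / 139,666 L × 1000 = 58.02 mg/L.

(b) Alkalinity to neutralize: (149 − 117) = 32 mg/L as CaCO₃ × 928,000 L = 29,700 g as CaCO₃.
(b) Equivalents of H⁺ required: 29,700 ÷ 50 g/eq = 593.9 eq = 593.9 mol NaHSO₄.
(b) Mass of NaHSO₄: 593.9 × 120.1 = 71,330 g.

(a) 58.0 ppm; (b) 71.3 kg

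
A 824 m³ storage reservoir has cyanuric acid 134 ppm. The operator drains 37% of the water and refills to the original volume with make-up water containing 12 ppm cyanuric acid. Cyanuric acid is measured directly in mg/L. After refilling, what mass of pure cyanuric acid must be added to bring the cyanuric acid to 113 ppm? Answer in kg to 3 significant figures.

19.9 kg

Volume: 824 m³ = 824,000 L.
After draining 37% and refilling: 134 × 0.63 + 12 × 0.37 = 88.86 ppm.
Deficit to target: 113 − 88.86 = 24.14 mg/L.
Mass: 24.14 mg/L × 824,000 L = 19,890 g cyanuric acid.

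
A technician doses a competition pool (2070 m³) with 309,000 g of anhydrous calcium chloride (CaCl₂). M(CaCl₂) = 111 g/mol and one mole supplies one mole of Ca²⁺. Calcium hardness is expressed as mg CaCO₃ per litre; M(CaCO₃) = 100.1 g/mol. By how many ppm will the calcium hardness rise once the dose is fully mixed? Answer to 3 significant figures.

Volume: 2070 m³ = 2,070,000 L.
Moles of Ca²⁺: 309,000 g ÷ 111 g/mol = 2784 mol.
As CaCO₃: 2784 mol × 100.1 g/mol = 278,700 g.
Rise: 278,700 g / 2,070,000 L × 1000 = 134.6 mg/L.

135 ppm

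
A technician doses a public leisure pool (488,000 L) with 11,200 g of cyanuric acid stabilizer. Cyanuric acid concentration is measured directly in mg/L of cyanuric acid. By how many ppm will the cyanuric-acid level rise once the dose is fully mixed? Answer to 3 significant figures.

Rise: 11,200 g / 488,000 L × 1000 = 22.95 mg/L.

23.0 ppm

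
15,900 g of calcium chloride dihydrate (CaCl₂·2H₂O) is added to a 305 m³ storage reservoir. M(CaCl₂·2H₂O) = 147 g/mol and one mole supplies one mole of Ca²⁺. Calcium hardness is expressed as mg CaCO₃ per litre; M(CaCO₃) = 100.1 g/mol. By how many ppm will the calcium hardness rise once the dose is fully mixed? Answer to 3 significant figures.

Volume: 305 m³ = 305,000 L.
Moles of Ca²⁺: 15,900 g ÷ 147 g/mol = 108.2 mol.
As CaCO₃: 108.2 mol × 100.1 g/mol = 10,830 g.
Rise: 10,830 g / 305,000 L × 1000 = 35.5 mg/L.

35.5 ppm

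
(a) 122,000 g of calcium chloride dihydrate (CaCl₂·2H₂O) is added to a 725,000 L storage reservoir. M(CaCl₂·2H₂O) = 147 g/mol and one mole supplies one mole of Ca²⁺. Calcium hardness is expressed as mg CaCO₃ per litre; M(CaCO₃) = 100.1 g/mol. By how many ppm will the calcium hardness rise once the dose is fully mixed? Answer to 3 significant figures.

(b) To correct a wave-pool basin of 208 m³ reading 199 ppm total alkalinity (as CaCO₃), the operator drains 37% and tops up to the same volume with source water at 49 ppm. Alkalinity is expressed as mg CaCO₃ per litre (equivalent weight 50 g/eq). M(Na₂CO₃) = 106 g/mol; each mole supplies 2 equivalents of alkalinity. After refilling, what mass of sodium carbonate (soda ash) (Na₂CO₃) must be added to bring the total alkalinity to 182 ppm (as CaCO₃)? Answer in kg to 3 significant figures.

(a) 115 ppm; (b) 8.49 kg

(a) Moles of Ca²⁺: 122,000 g ÷ 147 g/mol = 829.9 mol.
(a) As CaCO₃: 829.9 mol × 100.1 g/mol = 83,080 g.
(a) Rise: 83,080 g / 725,000 L × 1000 = 114.6 mg/L.

(b) Volume: 208 m³ = 208,000 L.
(b) After draining 37% and refilling: 199 × 0.63 + 49 × 0.37 = 143.5 ppm.
(b) Deficit to target: 182 − 143.5 = 38.5 mg/L.
(b) As CaCO₃: 38.5 mg/L × 208,000 L = 8008 g; ÷ 50 g/eq ÷ 2 = 80.08 mol Na₂CO₃.
(b) Mass: 80.08 × 106 = 8488 g.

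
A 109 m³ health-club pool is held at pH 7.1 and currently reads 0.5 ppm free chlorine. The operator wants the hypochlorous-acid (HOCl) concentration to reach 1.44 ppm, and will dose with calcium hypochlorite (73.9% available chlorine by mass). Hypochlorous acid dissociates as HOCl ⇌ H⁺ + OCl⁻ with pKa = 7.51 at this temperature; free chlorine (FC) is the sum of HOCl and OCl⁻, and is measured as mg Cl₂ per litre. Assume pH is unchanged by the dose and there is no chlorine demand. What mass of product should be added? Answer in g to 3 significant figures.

221 g

Volume: 109 m³ = 109,000 L.
[OCl⁻]/[HOCl] = 10^(pH − pKa) = 10^(7.1 − 7.51) = 0.389; fraction as HOCl = 1/(1 + 0.389) = 0.7199.
Free chlorine required for 1.44 ppm HOCl: 1.44 / 0.7199 = 2 ppm.
FC to add: 2 − 0.5 = 1.5 mg/L as Cl₂.
Cl₂ equivalent: 1.5 mg/L × 109,000 L = 163.5 g.
Product at 73.9% available Cl: 163.5 / 0.739 = 221.3 g.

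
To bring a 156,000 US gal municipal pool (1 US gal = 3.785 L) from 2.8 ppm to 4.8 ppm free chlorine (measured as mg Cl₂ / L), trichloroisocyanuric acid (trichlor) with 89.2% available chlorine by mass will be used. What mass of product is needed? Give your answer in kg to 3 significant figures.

Volume: 156,000 US gal × 3.785 L/gal = 590,460 L.
Chlorine deficit: 4.8 − 2.8 = 2 ppm = 2 mg/L as Cl₂.
Cl₂ equivalent needed: 2 mg/L × 590,460 L = 1,181,000 mg = 1181 g.
Product at 89.2% available chlorine: 1181 / 0.892 = 1324 g.

1.32 kg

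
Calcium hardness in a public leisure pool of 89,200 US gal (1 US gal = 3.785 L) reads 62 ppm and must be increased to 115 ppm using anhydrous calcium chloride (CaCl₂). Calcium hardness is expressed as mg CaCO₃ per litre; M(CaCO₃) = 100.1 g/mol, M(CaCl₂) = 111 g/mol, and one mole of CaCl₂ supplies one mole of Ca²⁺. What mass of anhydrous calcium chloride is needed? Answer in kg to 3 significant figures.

19.8 kg

Volume: 89,200 US gal × 3.785 L/gal = 337,622 L.
Hardness to add: (115 − 62) = 53 mg/L as CaCO₃ × 337,622 L = 17,890 g as CaCO₃.
Moles of Ca²⁺ (1 mol Ca²⁺ ≡ 1 mol CaCO₃): 17,890 / 100.1 g/mol = 178.8 mol.
Mass of CaCl₂: 178.8 × 111 = 19,840 g.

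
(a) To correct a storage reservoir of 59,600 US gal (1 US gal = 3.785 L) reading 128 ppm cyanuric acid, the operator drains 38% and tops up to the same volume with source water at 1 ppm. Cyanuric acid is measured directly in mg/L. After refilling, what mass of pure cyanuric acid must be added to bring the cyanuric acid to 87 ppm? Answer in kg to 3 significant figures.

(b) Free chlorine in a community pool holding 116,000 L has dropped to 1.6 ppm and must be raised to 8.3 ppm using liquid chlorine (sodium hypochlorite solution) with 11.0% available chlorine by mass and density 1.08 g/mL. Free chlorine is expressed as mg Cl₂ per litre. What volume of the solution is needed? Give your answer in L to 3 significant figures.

(a) 1.64 kg; (b) 6.54 L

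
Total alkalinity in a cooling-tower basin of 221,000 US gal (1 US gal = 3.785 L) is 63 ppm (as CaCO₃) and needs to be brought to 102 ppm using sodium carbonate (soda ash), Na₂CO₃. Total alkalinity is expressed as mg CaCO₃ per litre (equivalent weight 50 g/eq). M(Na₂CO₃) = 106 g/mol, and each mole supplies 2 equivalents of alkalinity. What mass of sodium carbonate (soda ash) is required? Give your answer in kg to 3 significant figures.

34.6 kg

Volume: 221,000 US gal × 3.785 L/gal = 836,485 L.
Alkalinity to add: (102 − 63) = 39 mg/L as CaCO₃ × 836,485 L = 32,620 g as CaCO₃.
Equivalents: 32,620 g ÷ 50 g/eq = 652.5 eq.
Each mole of Na₂CO₃ supplies 2 eq, so 652.5 / 2 = 326.2 mol.
Mass: 326.2 mol × 106 g/mol = 34,580 g.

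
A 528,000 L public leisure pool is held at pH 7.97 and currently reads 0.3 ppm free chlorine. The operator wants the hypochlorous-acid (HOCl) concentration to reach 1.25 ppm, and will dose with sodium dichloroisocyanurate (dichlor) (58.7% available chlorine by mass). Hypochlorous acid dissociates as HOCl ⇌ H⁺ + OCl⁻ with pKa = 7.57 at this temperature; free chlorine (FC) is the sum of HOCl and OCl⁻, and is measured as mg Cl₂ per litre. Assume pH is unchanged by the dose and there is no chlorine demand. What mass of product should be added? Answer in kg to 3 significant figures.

[OCl⁻]/[HOCl] = 10^(pH − pKa) = 10^(7.97 − 7.57) = 2.512; fraction as HOCl = 1/(1 + 2.512) = 0.2847.
Free chlorine required for 1.25 ppm HOCl: 1.25 / 0.2847 = 4.39 ppm.
FC to add: 4.39 − 0.3 = 4.09 mg/L as Cl₂.
Cl₂ equivalent: 4.09 mg/L × 528,000 L = 2159 g.
Product at 58.7% available Cl: 2159 / 0.587 = 3679 g.

3.68 kg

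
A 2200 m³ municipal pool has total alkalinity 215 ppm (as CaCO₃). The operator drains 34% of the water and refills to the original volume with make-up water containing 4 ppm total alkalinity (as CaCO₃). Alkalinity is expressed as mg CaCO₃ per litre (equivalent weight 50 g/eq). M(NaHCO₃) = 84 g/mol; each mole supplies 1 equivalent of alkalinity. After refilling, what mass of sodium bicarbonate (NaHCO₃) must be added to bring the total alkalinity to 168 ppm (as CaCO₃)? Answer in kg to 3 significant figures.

91.4 kg

Volume: 2200 m³ = 2,200,000 L.
After draining 34% and refilling: 215 × 0.66 + 4 × 0.34 = 143.26 ppm.
Deficit to target: 168 − 143.26 = 24.74 mg/L.
As CaCO₃: 24.74 mg/L × 2,200,000 L = 54,430 g; ÷ 50 g/eq ÷ 1 = 1089 mol NaHCO₃.
Mass: 1089 × 84 = 91,440 g.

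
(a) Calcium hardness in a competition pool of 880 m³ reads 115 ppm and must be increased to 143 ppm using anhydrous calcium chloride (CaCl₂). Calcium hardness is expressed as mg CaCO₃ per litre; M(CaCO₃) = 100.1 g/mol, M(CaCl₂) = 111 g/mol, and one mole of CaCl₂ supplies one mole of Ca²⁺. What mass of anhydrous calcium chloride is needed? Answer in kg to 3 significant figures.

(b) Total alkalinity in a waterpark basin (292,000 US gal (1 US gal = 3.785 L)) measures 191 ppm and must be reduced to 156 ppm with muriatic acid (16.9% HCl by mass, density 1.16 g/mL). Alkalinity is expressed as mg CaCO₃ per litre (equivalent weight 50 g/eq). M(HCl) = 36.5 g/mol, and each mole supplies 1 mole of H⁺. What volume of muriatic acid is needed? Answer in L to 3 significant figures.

(a) 27.3 kg; (b) 144 L

(a) Volume: 880 m³ = 880,000 L.
(a) Hardness to add: (143 − 115) = 28 mg/L as CaCO₃ × 880,000 L = 24,640 g as CaCO₃.
(a) Moles of Ca²⁺ (1 mol Ca²⁺ ≡ 1 mol CaCO₃): 24,640 / 100.1 g/mol = 246.2 mol.
(a) Mass of CaCl₂: 246.2 × 111 = 27,320 g.

(b) Volume: 292,000 US gal × 3.785 L/gal = 1,105,220 L.
(b) Alkalinity to neutralize: (191 − 156) = 35 mg/L as CaCO₃ × 1,105,220 L = 38,680 g as CaCO₃.
(b) Equivalents of H⁺ required: 38,680 ÷ 50 g/eq = 773.7 eq = 773.7 mol HCl.
(b) Mass of HCl: 773.7 × 36.5 = 28,240 g.
(b) Mass of 16.9% solution: 28,240 / 0.169 = 167,100 g.
(b) Volume: 167,100 g ÷ 1.16 g/mL = 144,000 mL.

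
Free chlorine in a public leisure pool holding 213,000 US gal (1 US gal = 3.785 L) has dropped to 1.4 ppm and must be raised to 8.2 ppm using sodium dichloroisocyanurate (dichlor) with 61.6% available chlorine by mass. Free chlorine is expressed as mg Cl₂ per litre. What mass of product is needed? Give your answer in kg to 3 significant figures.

Volume: 213,000 US gal × 3.785 L/gal = 806,205 L.
Chlorine deficit: 8.2 − 1.4 = 6.8 ppm = 6.8 mg/L as Cl₂.
Cl₂ equivalent needed: 6.8 mg/L × 806,205 L = 5,482,000 mg = 5482 g.
Product at 61.6% available chlorine: 5482 / 0.616 = 8900 g.

8.90 kg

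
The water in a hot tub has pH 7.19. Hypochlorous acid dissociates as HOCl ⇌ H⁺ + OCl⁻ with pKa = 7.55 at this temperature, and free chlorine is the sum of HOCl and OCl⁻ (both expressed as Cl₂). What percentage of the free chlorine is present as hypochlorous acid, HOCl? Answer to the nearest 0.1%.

69.6%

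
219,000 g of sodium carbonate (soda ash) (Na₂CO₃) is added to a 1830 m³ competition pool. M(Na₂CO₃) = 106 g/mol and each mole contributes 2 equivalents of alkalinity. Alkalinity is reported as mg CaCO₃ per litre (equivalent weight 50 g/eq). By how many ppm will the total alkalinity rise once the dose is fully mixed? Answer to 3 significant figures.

113 ppm

Volume: 1830 m³ = 1,830,000 L.
Moles of Na₂CO₃: 219,000 g ÷ 106 g/mol = 2066 mol → 4132 eq of alkalinity.
As CaCO₃: 4132 eq × 50 g/eq = 206,600 g.
Rise: 206,600 g / 1,830,000 L × 1000 = 112.9 mg/L.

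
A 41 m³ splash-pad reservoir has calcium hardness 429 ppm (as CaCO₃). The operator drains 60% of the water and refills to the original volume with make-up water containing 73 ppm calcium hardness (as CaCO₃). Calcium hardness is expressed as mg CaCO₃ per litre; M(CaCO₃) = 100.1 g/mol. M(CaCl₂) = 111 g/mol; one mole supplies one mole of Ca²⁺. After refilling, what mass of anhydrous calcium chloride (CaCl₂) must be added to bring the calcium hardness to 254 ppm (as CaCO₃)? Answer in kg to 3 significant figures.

1.75 kg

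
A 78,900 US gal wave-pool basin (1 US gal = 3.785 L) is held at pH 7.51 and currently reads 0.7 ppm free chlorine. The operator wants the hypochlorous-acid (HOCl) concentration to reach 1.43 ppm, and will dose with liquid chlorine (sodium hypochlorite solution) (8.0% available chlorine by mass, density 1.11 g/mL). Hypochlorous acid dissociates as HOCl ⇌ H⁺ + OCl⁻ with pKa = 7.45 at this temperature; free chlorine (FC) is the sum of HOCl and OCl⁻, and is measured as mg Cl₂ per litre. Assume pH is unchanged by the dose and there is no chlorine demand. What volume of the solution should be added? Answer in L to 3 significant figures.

7.98 L

Volume: 78,900 US gal × 3.785 L/gal = 298,636 L.
[OCl⁻]/[HOCl] = 10^(pH − pKa) = 10^(7.51 − 7.45) = 1.148; fraction as HOCl = 1/(1 + 1.148) = 0.4655.
Free chlorine required for 1.43 ppm HOCl: 1.43 / 0.4655 = 3.072 ppm.
FC to add: 3.072 − 0.7 = 2.372 mg/L as Cl₂.
Cl₂ equivalent: 2.372 mg/L × 298,636 L = 708.3 g.
Product at 8.0% available Cl: 708.3 / 0.08 = 8854 g.
Volume: 8854 g ÷ 1.11 g/mL = 7977 mL.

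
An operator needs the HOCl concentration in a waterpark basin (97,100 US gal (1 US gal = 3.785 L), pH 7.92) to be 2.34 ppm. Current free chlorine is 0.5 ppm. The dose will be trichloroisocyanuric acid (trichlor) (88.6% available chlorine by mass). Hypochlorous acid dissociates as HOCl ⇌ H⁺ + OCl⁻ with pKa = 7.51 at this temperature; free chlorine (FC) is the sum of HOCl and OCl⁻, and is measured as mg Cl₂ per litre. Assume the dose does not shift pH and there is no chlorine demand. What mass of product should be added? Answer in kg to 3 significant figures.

Volume: 97,100 US gal × 3.785 L/gal = 367,524 L.
[OCl⁻]/[HOCl] = 10^(pH − pKa) = 10^(7.92 − 7.51) = 2.57; fraction as HOCl = 1/(1 + 2.57) = 0.2801.
Free chlorine required for 2.34 ppm HOCl: 2.34 / 0.2801 = 8.355 ppm.
FC to add: 8.355 − 0.5 = 7.855 mg/L as Cl₂.
Cl₂ equivalent: 7.855 mg/L × 367,524 L = 2887 g.
Product at 88.6% available Cl: 2887 / 0.886 = 3258 g.

3.26 kg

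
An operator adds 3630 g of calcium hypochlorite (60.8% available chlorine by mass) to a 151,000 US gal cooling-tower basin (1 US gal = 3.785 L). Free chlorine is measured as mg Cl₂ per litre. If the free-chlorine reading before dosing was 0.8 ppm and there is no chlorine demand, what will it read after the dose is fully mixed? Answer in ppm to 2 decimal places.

Volume: 151,000 US gal × 3.785 L/gal = 571,535 L.
Available chlorine delivered: 3630 g × 0.608 = 2207 g as Cl₂.
Concentration rise: 2207 g / 571,535 L = 3.862 mg/L = 3.86 ppm.
Final FC: 0.8 + 3.86 = 4.66 ppm.

4.66 ppm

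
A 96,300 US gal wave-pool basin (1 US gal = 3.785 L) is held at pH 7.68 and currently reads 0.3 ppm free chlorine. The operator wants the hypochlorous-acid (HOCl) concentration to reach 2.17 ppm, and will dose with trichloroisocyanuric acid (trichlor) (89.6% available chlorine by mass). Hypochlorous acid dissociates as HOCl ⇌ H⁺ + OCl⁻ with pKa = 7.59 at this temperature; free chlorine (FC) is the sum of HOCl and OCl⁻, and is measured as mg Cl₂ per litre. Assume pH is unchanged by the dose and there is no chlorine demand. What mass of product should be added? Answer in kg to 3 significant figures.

Volume: 96,300 US gal × 3.785 L/gal = 364,496 L.
[OCl⁻]/[HOCl] = 10^(pH − pKa) = 10^(7.68 − 7.59) = 1.23; fraction as HOCl = 1/(1 + 1.23) = 0.4484.
Free chlorine required for 2.17 ppm HOCl: 2.17 / 0.4484 = 4.84 ppm.
FC to add: 4.84 − 0.3 = 4.54 mg/L as Cl₂.
Cl₂ equivalent: 4.54 mg/L × 364,496 L = 1655 g.
Product at 89.6% available Cl: 1655 / 0.896 = 1847 g.

1.85 kg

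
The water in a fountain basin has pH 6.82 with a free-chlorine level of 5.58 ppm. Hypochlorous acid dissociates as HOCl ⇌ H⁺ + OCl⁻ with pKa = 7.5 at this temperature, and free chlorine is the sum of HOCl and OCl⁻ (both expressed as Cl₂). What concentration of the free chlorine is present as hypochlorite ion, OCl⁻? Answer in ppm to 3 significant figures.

0.964 ppm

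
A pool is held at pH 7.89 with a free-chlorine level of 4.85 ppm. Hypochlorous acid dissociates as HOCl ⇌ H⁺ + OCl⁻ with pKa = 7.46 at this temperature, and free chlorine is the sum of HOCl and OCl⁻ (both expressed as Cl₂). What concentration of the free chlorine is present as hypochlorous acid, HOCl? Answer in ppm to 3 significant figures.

1.31 ppm

[OCl⁻]/[HOCl] = 10^(pH − pKa) = 10^(7.89 − 7.46) = 10^0.43 = 2.692.
Fraction as HOCl = 1 / (1 + 2.692) = 0.2709.
HOCl = 0.2709 × 4.85 ppm = 1.314 ppm.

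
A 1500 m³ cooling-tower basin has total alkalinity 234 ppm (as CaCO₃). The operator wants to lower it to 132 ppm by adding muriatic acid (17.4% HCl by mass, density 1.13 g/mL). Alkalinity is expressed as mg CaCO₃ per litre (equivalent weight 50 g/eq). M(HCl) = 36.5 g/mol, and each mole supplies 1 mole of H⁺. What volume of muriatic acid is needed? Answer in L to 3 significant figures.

568 L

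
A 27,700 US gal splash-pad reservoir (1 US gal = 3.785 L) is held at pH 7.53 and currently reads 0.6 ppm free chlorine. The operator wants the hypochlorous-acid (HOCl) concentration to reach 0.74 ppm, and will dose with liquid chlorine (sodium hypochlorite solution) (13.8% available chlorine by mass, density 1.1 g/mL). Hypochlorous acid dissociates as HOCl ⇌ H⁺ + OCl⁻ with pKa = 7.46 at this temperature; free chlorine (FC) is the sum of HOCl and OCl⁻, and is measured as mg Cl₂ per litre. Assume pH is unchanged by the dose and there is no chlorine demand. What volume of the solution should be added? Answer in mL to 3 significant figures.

697 mL

Volume: 27,700 US gal × 3.785 L/gal = 104,844 L.
[OCl⁻]/[HOCl] = 10^(pH − pKa) = 10^(7.53 − 7.46) = 1.175; fraction as HOCl = 1/(1 + 1.175) = 0.4598.
Free chlorine required for 0.74 ppm HOCl: 0.74 / 0.4598 = 1.609 ppm.
FC to add: 1.609 − 0.6 = 1.009 mg/L as Cl₂.
Cl₂ equivalent: 1.009 mg/L × 104,844 L = 105.8 g.
Product at 13.8% available Cl: 105.8 / 0.138 = 766.9 g.
Volume: 766.9 g ÷ 1.1 g/mL = 697.2 mL.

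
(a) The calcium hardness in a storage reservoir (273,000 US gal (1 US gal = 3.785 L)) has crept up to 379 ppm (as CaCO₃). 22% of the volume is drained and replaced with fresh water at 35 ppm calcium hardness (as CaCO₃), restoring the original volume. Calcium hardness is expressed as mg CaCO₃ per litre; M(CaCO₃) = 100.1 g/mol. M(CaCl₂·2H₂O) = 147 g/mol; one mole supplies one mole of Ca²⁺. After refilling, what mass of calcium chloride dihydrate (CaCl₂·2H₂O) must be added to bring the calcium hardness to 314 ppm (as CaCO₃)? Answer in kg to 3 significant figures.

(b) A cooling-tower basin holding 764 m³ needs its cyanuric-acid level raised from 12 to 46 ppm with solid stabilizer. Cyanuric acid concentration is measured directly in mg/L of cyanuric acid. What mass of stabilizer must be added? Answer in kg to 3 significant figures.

(a) 16.2 kg; (b) 26.0 kg

(a) Volume: 273,000 US gal × 3.785 L/gal = 1,033,305 L.
(a) After draining 22% and refilling: 379 × 0.78 + 35 × 0.22 = 303.32 ppm.
(a) Deficit to target: 314 − 303.32 = 10.68 mg/L.
(a) As CaCO₃: 10.68 mg/L × 1,033,305 L = 11,040 g; ÷ 100.1 = 110.2 mol Ca²⁺.
(a) Mass: 110.2 × 147 = 16,210 g.

(b) Volume: 764 m³ = 764,000 L.
(b) CYA to add: (46 − 12) = 34 mg/L × 764,000 L = 25,980 g cyanuric acid.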